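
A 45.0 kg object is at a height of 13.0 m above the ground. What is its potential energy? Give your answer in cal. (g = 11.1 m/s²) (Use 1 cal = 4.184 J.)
PE = mgh = (45.0)(11.1)(13.0) = 6493.5 J = 1552 cal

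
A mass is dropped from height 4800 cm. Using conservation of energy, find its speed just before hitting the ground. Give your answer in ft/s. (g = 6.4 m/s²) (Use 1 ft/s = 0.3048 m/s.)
Convert to SI: h = 48.0 m
mgh = ½mv² ⇒ v = √(2gh) = √(2·6.4·48.0) = 24.7871 m/s = 81.32 ft/s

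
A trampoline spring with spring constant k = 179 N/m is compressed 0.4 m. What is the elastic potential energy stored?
PE = ½kx² = ½(179)(0.4)² = 14.32 J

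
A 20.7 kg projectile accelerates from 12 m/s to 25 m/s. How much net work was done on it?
W = ΔKE = ½m(v₂² − v₁²) = ½(20.7)(25² − 12²) = 4978.35 J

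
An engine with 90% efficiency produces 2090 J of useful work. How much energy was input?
W_in = W_out/η = 2090/0.9 = 2322 J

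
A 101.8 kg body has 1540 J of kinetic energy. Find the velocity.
v = √(2·KE/m) = √(2·1540/101.8) = 5.5 m/s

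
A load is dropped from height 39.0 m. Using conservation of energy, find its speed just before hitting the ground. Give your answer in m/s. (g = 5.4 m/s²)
mgh = ½mv² ⇒ v = √(2gh) = √(2·5.4·39.0) = 20.52 m/s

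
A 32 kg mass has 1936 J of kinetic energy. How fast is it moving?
v = √(2·KE/m) = √(2·1936/32) = 11.0 m/s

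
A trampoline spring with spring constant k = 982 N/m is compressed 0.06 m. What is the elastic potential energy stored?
PE = ½kx² = ½(982)(0.06)² = 1.768 J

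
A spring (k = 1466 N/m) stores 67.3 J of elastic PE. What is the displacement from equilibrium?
x = √(2·PE/k) = √(2·67.3/1466) = 0.303 m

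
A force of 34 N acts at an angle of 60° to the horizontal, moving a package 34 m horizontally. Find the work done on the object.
W = F·d·cosθ = (34)(34)cos(60°) = 578.0 J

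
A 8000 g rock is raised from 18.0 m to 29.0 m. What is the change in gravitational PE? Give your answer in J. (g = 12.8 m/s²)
Convert to SI: m = 8.0 kg, Δh = 11.0 m
ΔPE = mgΔh = (8.0)(12.8)(11.0) = 1126 J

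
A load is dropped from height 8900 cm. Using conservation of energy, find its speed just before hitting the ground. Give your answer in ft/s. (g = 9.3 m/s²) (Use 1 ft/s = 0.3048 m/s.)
Convert to SI: h = 89.0 m
mgh = ½mv² ⇒ v = √(2gh) = √(2·9.3·89.0) = 40.6866 m/s = 133.5 ft/s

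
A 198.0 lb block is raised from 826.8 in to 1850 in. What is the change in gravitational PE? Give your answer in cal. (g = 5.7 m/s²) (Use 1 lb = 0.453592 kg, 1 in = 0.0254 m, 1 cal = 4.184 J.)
Convert to SI: m = 89.8112 kg, Δh = 25.9893 m
ΔPE = mgΔh = (89.8112)(5.7)(25.9893) = 13304.5 J = 3180 cal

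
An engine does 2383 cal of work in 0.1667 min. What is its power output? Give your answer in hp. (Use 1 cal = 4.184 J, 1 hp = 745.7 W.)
Convert to SI: W = 9970.47 J, t = 10.002 s
P = W/t = 9970.47/10.002 = 996.848 W = 1.337 hp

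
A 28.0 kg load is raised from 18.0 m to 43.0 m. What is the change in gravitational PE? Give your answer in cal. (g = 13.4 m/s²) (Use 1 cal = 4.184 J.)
ΔPE = mgΔh = (28.0)(13.4)(25.0) = 9380.0 J = 2242 cal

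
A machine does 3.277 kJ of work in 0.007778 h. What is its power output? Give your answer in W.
Convert to SI: W = 3277.0 J, t = 28.0008 s
P = W/t = 3277.0/28.0008 = 117.0 W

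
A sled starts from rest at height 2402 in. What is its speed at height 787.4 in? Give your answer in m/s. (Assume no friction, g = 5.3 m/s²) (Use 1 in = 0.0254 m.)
Convert to SI: h₁−h₂ = 41.0108 m
mgh₁ = mgh₂ + ½mv² ⇒ v = √(2g(h₁−h₂)) = √(2·5.3·41.0108) = 20.85 m/s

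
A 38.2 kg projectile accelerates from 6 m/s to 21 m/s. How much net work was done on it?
W = ΔKE = ½m(v₂² − v₁²) = ½(38.2)(21² − 6²) = 7735.5 J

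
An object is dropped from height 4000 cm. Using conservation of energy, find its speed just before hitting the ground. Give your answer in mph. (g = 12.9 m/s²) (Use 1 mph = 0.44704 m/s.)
Convert to SI: h = 40.0 m
mgh = ½mv² ⇒ v = √(2gh) = √(2·12.9·40.0) = 32.1248 m/s = 71.86 mph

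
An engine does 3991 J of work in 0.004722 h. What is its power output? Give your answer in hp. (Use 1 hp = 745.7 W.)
Convert to SI: W = 3991.0 J, t = 16.9992 s
P = W/t = 3991.0/16.9992 = 234.776 W = 0.3148 hp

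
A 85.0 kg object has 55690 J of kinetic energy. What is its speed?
v = √(2·KE/m) = √(2·55690/85.0) = 36.2 m/s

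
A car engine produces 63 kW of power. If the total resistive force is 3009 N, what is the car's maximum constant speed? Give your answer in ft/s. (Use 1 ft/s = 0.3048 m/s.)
P = Fv ⇒ v = P/F = 63000 W/3009.0 N = 20.9372 m/s = 68.69 ft/s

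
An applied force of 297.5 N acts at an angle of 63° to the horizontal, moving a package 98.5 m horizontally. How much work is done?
W = F·d·cosθ = (297.5)(98.5)cos(63°) = 13300 J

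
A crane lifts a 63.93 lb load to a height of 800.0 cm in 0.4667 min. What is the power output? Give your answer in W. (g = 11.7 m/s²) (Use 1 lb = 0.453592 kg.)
Convert to SI: m = 28.9981 kg, h = 8.0 m, t = 28.002 s
P = mgh/t = (28.9981)(11.7)(8.0)/28.002 = 96.93 W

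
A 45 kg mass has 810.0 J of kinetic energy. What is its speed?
v = √(2·KE/m) = √(2·810.0/45) = 6.0 m/s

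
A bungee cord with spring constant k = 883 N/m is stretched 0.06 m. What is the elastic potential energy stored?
PE = ½kx² = ½(883)(0.06)² = 1.589 J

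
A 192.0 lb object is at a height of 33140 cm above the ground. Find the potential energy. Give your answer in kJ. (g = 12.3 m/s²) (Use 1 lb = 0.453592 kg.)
Convert to SI: m = 87.0897 kg, h = 331.4 m
PE = mgh = (87.0897)(12.3)(331.4) = 354997 J = 355.0 kJ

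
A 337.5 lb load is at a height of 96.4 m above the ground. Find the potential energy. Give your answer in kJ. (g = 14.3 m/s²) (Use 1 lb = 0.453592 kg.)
Convert to SI: m = 153.087 kg, h = 96.4 m
PE = mgh = (153.087)(14.3)(96.4) = 211034 J = 211.0 kJ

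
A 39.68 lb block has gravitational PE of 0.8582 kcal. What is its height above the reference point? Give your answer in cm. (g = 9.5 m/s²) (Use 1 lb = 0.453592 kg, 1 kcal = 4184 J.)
Convert to SI: m = 17.9985 kg, PE = 3590.71 J
h = PE/(mg) = 3590.71/(17.9985·9.5) = 21.0 m = 2100 cm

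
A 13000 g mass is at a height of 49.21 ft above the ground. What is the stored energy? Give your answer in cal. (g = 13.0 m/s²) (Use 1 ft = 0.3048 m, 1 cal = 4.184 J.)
Convert to SI: m = 13.0 kg, h = 14.9992 m
PE = mgh = (13.0)(13.0)(14.9992) = 2534.87 J = 605.8 cal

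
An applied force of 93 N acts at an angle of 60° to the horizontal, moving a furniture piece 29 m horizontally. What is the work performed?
W = F·d·cosθ = (93)(29)cos(60°) = 1349 J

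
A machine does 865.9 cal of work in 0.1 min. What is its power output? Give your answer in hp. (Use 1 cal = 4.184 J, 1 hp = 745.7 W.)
Convert to SI: W = 3622.93 J, t = 6.0 s
P = W/t = 3622.93/6.0 = 603.821 W = 0.8097 hp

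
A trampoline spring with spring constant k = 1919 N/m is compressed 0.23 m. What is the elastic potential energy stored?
PE = ½kx² = ½(1919)(0.23)² = 50.76 J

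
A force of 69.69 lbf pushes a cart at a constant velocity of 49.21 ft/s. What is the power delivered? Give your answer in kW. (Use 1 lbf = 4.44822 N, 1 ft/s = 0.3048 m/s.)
Convert to SI: F = 309.996 N, v = 14.9992 m/s
P = Fv = (309.996)(14.9992) = 4649.7 W = 4.65 kW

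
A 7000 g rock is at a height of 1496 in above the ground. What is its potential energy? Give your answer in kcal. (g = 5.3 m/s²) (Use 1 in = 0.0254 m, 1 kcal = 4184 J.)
Convert to SI: m = 7.0 kg, h = 37.9984 m
PE = mgh = (7.0)(5.3)(37.9984) = 1409.74 J = 0.3369 kcal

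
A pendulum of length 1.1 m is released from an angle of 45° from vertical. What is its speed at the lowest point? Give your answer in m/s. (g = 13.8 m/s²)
h = L(1 − cosθ) = 1.1(1 − cos45°) = 0.322183 m
v = √(2gh) = √(2·13.8·0.322183) = 2.982 m/s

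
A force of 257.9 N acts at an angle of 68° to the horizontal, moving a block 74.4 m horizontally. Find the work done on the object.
W = F·d·cosθ = (257.9)(74.4)cos(68°) = 7188 J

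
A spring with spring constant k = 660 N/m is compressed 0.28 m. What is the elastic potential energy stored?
PE = ½kx² = ½(660)(0.28)² = 25.87 J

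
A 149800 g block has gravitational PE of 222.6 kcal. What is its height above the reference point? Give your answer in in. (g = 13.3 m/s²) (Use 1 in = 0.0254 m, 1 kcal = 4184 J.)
Convert to SI: m = 149.8 kg, PE = 931358 J
h = PE/(mg) = 931358/(149.8·13.3) = 467.47 m = 18400 in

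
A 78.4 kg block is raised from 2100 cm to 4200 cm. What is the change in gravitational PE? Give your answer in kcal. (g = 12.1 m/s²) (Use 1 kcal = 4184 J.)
Convert to SI: m = 78.4 kg, Δh = 21.0 m
ΔPE = mgΔh = (78.4)(12.1)(21.0) = 19921.4 J = 4.761 kcal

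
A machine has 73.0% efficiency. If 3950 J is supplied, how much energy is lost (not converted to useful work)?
W_lost = W_in(1 − η) = 3950·(1 − 0.73) = 1067 J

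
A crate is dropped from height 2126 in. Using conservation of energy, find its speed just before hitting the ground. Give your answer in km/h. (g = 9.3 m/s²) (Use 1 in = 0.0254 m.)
Convert to SI: h = 54.0004 m
mgh = ½mv² ⇒ v = √(2gh) = √(2·9.3·54.0004) = 31.6924 m/s = 114.1 km/h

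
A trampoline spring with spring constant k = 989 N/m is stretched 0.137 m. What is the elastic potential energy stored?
PE = ½kx² = ½(989)(0.137)² = 9.281 J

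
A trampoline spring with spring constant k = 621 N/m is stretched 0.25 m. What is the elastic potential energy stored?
PE = ½kx² = ½(621)(0.25)² = 19.41 J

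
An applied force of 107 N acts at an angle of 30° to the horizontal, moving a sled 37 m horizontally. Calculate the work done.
W = F·d·cosθ = (107)(37)cos(30°) = 3429 J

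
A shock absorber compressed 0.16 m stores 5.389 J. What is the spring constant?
k = 2·PE/x² = 2·5.389/(0.16)² = 421.0 N/m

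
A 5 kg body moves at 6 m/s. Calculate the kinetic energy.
KE = ½mv² = ½(5)(6)² = 90.0 J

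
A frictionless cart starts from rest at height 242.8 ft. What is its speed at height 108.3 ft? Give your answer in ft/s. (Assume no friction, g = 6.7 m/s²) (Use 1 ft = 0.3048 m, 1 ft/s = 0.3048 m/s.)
Convert to SI: h₁−h₂ = 40.9956 m
mgh₁ = mgh₂ + ½mv² ⇒ v = √(2g(h₁−h₂)) = √(2·6.7·40.9956) = 23.438 m/s = 76.9 ft/s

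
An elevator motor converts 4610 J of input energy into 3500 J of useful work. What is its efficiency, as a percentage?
η = W_out/W_in = 3500/4610 = 75.92%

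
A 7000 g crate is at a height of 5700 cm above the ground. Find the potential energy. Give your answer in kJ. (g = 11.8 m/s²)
Convert to SI: m = 7.0 kg, h = 57.0 m
PE = mgh = (7.0)(11.8)(57.0) = 4708.2 J = 4.708 kJ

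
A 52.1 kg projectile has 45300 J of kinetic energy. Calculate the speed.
v = √(2·KE/m) = √(2·45300/52.1) = 41.7 m/s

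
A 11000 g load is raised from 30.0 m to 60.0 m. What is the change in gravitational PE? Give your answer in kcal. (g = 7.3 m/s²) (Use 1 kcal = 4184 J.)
Convert to SI: m = 11.0 kg, Δh = 30.0 m
ΔPE = mgΔh = (11.0)(7.3)(30.0) = 2409.0 J = 0.5758 kcal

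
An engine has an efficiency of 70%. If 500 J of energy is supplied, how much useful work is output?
W_out = η·W_in = 0.7·500 = 350.0 J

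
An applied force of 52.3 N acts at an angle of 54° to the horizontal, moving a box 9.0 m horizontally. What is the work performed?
W = F·d·cosθ = (52.3)(9.0)cos(54°) = 276.7 J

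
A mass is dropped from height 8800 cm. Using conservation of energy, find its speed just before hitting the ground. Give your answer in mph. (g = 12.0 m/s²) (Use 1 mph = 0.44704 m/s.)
Convert to SI: h = 88.0 m
mgh = ½mv² ⇒ v = √(2gh) = √(2·12.0·88.0) = 45.9565 m/s = 102.8 mph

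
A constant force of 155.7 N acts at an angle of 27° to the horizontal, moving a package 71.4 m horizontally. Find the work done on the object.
W = F·d·cosθ = (155.7)(71.4)cos(27°) = 9905 J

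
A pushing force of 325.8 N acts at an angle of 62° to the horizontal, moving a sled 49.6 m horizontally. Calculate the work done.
W = F·d·cosθ = (325.8)(49.6)cos(62°) = 7587 J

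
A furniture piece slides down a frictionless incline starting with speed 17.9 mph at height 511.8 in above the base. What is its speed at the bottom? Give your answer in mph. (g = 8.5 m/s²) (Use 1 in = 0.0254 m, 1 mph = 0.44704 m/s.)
Convert to SI: v₀ = 8.00202 m/s, h = 12.9997 m
½mv₀² + mgh = ½mv² ⇒ v = √(v₀² + 2gh) = √(8.00202² + 2·8.5·12.9997) = 16.8828 m/s = 37.77 mph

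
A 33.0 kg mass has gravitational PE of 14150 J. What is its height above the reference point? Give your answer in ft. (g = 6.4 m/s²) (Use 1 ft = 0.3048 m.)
h = PE/(mg) = 14150.0/(33.0·6.4) = 66.9981 m = 219.8 ft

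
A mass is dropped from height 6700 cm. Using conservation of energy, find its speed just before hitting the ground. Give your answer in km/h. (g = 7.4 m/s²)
Convert to SI: h = 67.0 m
mgh = ½mv² ⇒ v = √(2gh) = √(2·7.4·67.0) = 31.4897 m/s = 113.4 km/h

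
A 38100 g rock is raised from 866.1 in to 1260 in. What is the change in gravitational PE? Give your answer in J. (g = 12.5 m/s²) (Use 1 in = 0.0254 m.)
Convert to SI: m = 38.1 kg, Δh = 10.0051 m
ΔPE = mgΔh = (38.1)(12.5)(10.0051) = 4765 J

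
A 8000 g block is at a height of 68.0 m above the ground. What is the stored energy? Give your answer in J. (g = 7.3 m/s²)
Convert to SI: m = 8.0 kg, h = 68.0 m
PE = mgh = (8.0)(7.3)(68.0) = 3971 J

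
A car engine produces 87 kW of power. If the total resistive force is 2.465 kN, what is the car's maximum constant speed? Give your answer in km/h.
Convert to SI: F = 2465.0 N
P = Fv ⇒ v = P/F = 87000 W/2465.0 N = 35.2941 m/s = 127.1 km/h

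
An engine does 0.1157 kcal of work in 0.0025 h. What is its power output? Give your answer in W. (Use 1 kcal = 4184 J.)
Convert to SI: W = 484.089 J, t = 9.0 s
P = W/t = 484.089/9.0 = 53.79 W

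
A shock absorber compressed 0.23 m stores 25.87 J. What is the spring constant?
k = 2·PE/x² = 2·25.87/(0.23)² = 978.1 N/m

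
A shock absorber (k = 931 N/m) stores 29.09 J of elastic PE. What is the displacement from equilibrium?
x = √(2·PE/k) = √(2·29.09/931) = 0.25 m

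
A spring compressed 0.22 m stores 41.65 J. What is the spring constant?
k = 2·PE/x² = 2·41.65/(0.22)² = 1721 N/m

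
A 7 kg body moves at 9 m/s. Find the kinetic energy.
KE = ½mv² = ½(7)(9)² = 283.5 J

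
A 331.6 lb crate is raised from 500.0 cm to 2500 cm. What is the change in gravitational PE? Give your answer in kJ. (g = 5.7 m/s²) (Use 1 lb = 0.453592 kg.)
Convert to SI: m = 150.411 kg, Δh = 20.0 m
ΔPE = mgΔh = (150.411)(5.7)(20.0) = 17146.9 J = 17.15 kJ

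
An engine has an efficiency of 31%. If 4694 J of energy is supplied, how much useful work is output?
W_out = η·W_in = 0.31·4694 = 1455.14 J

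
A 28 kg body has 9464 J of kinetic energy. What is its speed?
v = √(2·KE/m) = √(2·9464/28) = 26.0 m/s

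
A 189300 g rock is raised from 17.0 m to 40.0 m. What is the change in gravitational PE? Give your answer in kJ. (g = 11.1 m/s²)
Convert to SI: m = 189.3 kg, Δh = 23.0 m
ΔPE = mgΔh = (189.3)(11.1)(23.0) = 48328.3 J = 48.33 kJ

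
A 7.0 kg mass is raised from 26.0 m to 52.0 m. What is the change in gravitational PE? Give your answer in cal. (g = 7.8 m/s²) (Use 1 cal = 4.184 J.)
ΔPE = mgΔh = (7.0)(7.8)(26.0) = 1419.6 J = 339.3 cal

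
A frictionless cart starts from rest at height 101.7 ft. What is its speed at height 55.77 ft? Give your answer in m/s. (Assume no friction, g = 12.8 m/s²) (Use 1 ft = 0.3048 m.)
Convert to SI: h₁−h₂ = 13.9995 m
mgh₁ = mgh₂ + ½mv² ⇒ v = √(2g(h₁−h₂)) = √(2·12.8·13.9995) = 18.93 m/s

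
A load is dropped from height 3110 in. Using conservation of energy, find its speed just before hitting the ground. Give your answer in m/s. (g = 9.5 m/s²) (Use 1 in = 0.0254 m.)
Convert to SI: h = 78.994 m
mgh = ½mv² ⇒ v = √(2gh) = √(2·9.5·78.994) = 38.74 m/s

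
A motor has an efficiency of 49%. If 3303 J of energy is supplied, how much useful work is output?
W_out = η·W_in = 0.49·3303 = 1618.47 J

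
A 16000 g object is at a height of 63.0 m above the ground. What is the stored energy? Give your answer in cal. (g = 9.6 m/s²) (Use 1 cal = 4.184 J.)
Convert to SI: m = 16.0 kg, h = 63.0 m
PE = mgh = (16.0)(9.6)(63.0) = 9676.8 J = 2313 cal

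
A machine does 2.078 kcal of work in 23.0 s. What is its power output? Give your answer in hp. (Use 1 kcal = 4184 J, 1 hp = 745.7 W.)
Convert to SI: W = 8694.35 J, t = 23.0 s
P = W/t = 8694.35/23.0 = 378.015 W = 0.5069 hp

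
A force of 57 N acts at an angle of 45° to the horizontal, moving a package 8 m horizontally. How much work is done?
W = F·d·cosθ = (57)(8)cos(45°) = 322.4 J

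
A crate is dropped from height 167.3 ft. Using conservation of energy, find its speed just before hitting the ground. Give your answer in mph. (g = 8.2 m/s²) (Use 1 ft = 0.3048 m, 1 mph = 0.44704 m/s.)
Convert to SI: h = 50.993 m
mgh = ½mv² ⇒ v = √(2gh) = √(2·8.2·50.993) = 28.9186 m/s = 64.69 mph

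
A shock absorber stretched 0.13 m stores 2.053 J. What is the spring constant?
k = 2·PE/x² = 2·2.053/(0.13)² = 243.0 N/m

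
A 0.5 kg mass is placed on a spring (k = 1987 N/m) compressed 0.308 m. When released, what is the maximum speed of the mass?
½kx² = ½mv² ⇒ v = x√(k/m) = (0.308)√(1987/0.5) = 19.42 m/s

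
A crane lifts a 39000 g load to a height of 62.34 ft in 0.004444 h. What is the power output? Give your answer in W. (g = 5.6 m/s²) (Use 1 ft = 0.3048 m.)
Convert to SI: m = 39.0 kg, h = 19.0012 m, t = 15.9984 s
P = mgh/t = (39.0)(5.6)(19.0012)/15.9984 = 259.4 W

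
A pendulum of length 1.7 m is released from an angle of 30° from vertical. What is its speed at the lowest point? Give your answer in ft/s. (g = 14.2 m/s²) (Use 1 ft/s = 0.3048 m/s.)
h = L(1 − cosθ) = 1.7(1 − cos30°) = 0.227757 m
v = √(2gh) = √(2·14.2·0.227757) = 2.54328 m/s = 8.344 ft/s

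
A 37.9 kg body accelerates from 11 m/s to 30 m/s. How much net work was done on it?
W = ΔKE = ½m(v₂² − v₁²) = ½(37.9)(30² − 11²) = 14762.05 J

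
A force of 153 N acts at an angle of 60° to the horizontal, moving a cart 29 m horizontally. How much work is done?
W = F·d·cosθ = (153)(29)cos(60°) = 2219 J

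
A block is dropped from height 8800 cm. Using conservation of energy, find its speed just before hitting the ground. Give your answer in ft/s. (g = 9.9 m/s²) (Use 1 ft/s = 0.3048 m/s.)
Convert to SI: h = 88.0 m
mgh = ½mv² ⇒ v = √(2gh) = √(2·9.9·88.0) = 41.7421 m/s = 136.9 ft/s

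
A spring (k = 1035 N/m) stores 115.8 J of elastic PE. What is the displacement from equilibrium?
x = √(2·PE/k) = √(2·115.8/1035) = 0.473 m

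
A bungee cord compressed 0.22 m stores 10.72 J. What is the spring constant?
k = 2·PE/x² = 2·10.72/(0.22)² = 443.0 N/m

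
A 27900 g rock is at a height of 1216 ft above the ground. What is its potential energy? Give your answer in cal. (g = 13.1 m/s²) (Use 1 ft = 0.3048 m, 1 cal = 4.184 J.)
Convert to SI: m = 27.9 kg, h = 370.637 m
PE = mgh = (27.9)(13.1)(370.637) = 135464 J = 32380 cal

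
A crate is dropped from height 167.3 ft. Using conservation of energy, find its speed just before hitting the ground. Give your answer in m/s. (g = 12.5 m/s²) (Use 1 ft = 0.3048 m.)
Convert to SI: h = 50.993 m
mgh = ½mv² ⇒ v = √(2gh) = √(2·12.5·50.993) = 35.7 m/s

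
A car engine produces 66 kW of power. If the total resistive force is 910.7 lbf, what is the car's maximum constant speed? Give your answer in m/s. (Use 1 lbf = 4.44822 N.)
Convert to SI: F = 4050.99 N
P = Fv ⇒ v = P/F = 66000 W/4050.99 N = 16.29 m/s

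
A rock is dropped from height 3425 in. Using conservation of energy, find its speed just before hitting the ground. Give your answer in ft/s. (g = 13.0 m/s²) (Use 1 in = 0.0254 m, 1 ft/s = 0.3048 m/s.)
Convert to SI: h = 86.995 m
mgh = ½mv² ⇒ v = √(2gh) = √(2·13.0·86.995) = 47.5591 m/s = 156.0 ft/s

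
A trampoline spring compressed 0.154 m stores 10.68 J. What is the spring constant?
k = 2·PE/x² = 2·10.68/(0.154)² = 900.7 N/m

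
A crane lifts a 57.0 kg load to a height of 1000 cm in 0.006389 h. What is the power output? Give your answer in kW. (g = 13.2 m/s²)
Convert to SI: m = 57.0 kg, h = 10.0 m, t = 23.0004 s
P = mgh/t = (57.0)(13.2)(10.0)/23.0004 = 327.125 W = 0.3271 kW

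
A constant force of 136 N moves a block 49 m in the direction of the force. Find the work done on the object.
W = F·d = (136)(49) = 6664 J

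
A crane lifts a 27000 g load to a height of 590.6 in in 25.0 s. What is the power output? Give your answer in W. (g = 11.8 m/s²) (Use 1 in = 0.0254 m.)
Convert to SI: m = 27.0 kg, h = 15.0012 m, t = 25.0 s
P = mgh/t = (27.0)(11.8)(15.0012)/25.0 = 191.2 W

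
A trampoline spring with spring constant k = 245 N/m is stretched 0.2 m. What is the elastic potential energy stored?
PE = ½kx² = ½(245)(0.2)² = 4.9 J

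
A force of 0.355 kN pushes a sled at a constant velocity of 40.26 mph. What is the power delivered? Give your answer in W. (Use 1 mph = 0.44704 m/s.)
Convert to SI: F = 355.0 N, v = 17.9978 m/s
P = Fv = (355.0)(17.9978) = 6389 W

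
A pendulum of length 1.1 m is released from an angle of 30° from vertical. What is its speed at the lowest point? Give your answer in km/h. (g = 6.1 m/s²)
h = L(1 − cosθ) = 1.1(1 − cos30°) = 0.147372 m
v = √(2gh) = √(2·6.1·0.147372) = 1.34087 m/s = 4.827 km/h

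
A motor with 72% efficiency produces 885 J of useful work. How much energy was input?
W_in = W_out/η = 885/0.72 = 1229 J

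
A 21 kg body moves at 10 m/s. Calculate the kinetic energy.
KE = ½mv² = ½(21)(10)² = 1050.0 J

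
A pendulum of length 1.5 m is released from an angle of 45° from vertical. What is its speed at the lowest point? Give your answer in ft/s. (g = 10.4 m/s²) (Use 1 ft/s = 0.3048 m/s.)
h = L(1 − cosθ) = 1.5(1 − cos45°) = 0.43934 m
v = √(2gh) = √(2·10.4·0.43934) = 3.02296 m/s = 9.918 ft/s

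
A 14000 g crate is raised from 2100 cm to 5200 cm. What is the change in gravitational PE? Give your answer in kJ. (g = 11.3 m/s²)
Convert to SI: m = 14.0 kg, Δh = 31.0 m
ΔPE = mgΔh = (14.0)(11.3)(31.0) = 4904.2 J = 4.904 kJ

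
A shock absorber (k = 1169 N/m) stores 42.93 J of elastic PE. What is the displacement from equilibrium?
x = √(2·PE/k) = √(2·42.93/1169) = 0.271 m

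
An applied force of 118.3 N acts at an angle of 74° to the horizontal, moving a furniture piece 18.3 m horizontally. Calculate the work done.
W = F·d·cosθ = (118.3)(18.3)cos(74°) = 596.7 J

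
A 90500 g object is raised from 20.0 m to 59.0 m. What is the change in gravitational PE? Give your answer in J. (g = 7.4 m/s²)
Convert to SI: m = 90.5 kg, Δh = 39.0 m
ΔPE = mgΔh = (90.5)(7.4)(39.0) = 26120 J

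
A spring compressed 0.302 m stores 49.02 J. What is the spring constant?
k = 2·PE/x² = 2·49.02/(0.302)² = 1075 N/m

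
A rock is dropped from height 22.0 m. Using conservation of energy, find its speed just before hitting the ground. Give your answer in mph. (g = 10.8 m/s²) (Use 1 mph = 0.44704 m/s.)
mgh = ½mv² ⇒ v = √(2gh) = √(2·10.8·22.0) = 21.7991 m/s = 48.76 mph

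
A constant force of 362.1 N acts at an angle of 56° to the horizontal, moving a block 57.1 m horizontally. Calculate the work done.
W = F·d·cosθ = (362.1)(57.1)cos(56°) = 11560 J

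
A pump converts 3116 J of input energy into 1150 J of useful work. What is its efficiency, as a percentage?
η = W_out/W_in = 1150/3116 = 36.91%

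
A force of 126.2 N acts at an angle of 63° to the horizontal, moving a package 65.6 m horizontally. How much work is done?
W = F·d·cosθ = (126.2)(65.6)cos(63°) = 3758 J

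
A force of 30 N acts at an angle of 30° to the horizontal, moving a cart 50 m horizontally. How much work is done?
W = F·d·cosθ = (30)(50)cos(30°) = 1299 J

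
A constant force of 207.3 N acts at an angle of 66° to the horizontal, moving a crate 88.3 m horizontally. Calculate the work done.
W = F·d·cosθ = (207.3)(88.3)cos(66°) = 7445 J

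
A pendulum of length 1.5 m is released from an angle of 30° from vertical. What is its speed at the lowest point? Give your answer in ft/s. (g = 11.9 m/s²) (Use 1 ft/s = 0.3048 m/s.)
h = L(1 − cosθ) = 1.5(1 − cos30°) = 0.200962 m
v = √(2gh) = √(2·11.9·0.200962) = 2.18698 m/s = 7.175 ft/s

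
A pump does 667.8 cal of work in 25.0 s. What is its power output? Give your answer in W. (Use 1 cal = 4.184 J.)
Convert to SI: W = 2794.08 J, t = 25.0 s
P = W/t = 2794.08/25.0 = 111.8 W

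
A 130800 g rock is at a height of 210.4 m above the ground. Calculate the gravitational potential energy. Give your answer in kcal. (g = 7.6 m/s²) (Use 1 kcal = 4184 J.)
Convert to SI: m = 130.8 kg, h = 210.4 m
PE = mgh = (130.8)(7.6)(210.4) = 209154 J = 49.99 kcal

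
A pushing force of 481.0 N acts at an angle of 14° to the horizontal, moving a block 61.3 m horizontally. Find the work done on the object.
W = F·d·cosθ = (481.0)(61.3)cos(14°) = 28610 J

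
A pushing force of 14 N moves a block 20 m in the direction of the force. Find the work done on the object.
W = F·d = (14)(20) = 280.0 J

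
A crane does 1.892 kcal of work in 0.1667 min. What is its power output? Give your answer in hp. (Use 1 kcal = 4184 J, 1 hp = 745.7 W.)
Convert to SI: W = 7916.13 J, t = 10.002 s
P = W/t = 7916.13/10.002 = 791.455 W = 1.061 hp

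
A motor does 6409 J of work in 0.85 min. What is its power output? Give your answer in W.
Convert to SI: W = 6409.0 J, t = 51.0 s
P = W/t = 6409.0/51.0 = 125.7 W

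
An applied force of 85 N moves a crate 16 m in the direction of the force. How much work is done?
W = F·d = (85)(16) = 1360 J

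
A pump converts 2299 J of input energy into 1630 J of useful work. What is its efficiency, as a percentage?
η = W_out/W_in = 1630/2299 = 70.9%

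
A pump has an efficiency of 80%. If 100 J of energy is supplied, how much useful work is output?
W_out = η·W_in = 0.8·100 = 80.0 J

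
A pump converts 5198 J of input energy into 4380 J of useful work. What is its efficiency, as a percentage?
η = W_out/W_in = 4380/5198 = 84.26%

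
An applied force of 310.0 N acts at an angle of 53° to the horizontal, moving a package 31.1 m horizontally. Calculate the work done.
W = F·d·cosθ = (310.0)(31.1)cos(53°) = 5802 J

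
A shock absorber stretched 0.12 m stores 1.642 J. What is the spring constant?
k = 2·PE/x² = 2·1.642/(0.12)² = 228.1 N/m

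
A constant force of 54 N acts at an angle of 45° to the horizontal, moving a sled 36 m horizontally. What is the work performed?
W = F·d·cosθ = (54)(36)cos(45°) = 1375 J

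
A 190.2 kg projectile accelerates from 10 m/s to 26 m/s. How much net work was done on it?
W = ΔKE = ½m(v₂² − v₁²) = ½(190.2)(26² − 10²) = 54777.6 J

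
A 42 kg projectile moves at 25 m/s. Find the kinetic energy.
KE = ½mv² = ½(42)(25)² = 13125.0 J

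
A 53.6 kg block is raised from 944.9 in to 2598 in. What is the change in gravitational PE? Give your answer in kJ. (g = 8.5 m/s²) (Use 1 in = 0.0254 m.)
Convert to SI: m = 53.6 kg, Δh = 41.9887 m
ΔPE = mgΔh = (53.6)(8.5)(41.9887) = 19130.1 J = 19.13 kJ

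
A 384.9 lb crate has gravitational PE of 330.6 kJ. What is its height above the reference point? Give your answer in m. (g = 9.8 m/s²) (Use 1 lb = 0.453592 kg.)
Convert to SI: m = 174.588 kg, PE = 330600 J
h = PE/(mg) = 330600/(174.588·9.8) = 193.2 m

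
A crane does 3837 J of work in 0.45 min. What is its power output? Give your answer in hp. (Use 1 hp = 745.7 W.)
Convert to SI: W = 3837.0 J, t = 27.0 s
P = W/t = 3837.0/27.0 = 142.111 W = 0.1906 hp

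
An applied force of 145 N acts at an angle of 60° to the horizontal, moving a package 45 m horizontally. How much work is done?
W = F·d·cosθ = (145)(45)cos(60°) = 3263 J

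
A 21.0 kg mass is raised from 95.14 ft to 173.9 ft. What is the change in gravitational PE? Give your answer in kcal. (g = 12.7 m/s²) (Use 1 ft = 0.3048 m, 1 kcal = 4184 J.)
Convert to SI: m = 21.0 kg, Δh = 24.006 m
ΔPE = mgΔh = (21.0)(12.7)(24.006) = 6402.41 J = 1.53 kcal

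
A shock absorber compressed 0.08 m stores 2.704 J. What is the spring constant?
k = 2·PE/x² = 2·2.704/(0.08)² = 845.0 N/m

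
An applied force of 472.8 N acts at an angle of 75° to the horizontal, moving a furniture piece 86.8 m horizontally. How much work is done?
W = F·d·cosθ = (472.8)(86.8)cos(75°) = 10620 J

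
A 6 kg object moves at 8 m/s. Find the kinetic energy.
KE = ½mv² = ½(6)(8)² = 192.0 J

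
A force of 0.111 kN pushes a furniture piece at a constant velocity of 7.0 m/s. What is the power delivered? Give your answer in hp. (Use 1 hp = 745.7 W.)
Convert to SI: F = 111.0 N, v = 7.0 m/s
P = Fv = (111.0)(7.0) = 777.0 W = 1.042 hp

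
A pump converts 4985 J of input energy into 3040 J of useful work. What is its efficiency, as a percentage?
η = W_out/W_in = 3040/4985 = 60.98%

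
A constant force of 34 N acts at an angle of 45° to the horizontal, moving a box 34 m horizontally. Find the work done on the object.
W = F·d·cosθ = (34)(34)cos(45°) = 817.4 J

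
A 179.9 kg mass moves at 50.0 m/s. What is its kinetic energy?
KE = ½mv² = ½(179.9)(50.0)² = 224900 J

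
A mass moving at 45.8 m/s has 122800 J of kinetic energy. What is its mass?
m = 2·KE/v² = 2·122800/(45.8)² = 117.1 kg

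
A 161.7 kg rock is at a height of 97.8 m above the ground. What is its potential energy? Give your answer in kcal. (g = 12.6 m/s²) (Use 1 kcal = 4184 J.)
PE = mgh = (161.7)(12.6)(97.8) = 199260 J = 47.62 kcal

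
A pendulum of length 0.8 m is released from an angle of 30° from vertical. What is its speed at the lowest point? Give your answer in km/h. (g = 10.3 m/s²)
h = L(1 − cosθ) = 0.8(1 − cos30°) = 0.10718 m
v = √(2gh) = √(2·10.3·0.10718) = 1.4859 m/s = 5.349 km/h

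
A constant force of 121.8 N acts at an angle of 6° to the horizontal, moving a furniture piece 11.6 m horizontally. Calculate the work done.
W = F·d·cosθ = (121.8)(11.6)cos(6°) = 1405 J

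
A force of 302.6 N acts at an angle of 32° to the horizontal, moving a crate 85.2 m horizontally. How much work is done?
W = F·d·cosθ = (302.6)(85.2)cos(32°) = 21860 J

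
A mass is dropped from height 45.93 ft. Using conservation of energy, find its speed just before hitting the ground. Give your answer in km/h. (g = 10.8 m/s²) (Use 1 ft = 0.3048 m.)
Convert to SI: h = 13.9995 m
mgh = ½mv² ⇒ v = √(2gh) = √(2·10.8·13.9995) = 17.3893 m/s = 62.6 km/h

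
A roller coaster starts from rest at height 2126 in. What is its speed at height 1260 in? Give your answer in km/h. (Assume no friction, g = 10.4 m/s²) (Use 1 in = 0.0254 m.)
Convert to SI: h₁−h₂ = 21.9964 m
mgh₁ = mgh₂ + ½mv² ⇒ v = √(2g(h₁−h₂)) = √(2·10.4·21.9964) = 21.3898 m/s = 77.0 km/h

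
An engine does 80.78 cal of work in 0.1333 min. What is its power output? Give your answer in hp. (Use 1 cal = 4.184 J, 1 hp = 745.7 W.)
Convert to SI: W = 337.984 J, t = 7.998 s
P = W/t = 337.984/7.998 = 42.2585 W = 0.05667 hp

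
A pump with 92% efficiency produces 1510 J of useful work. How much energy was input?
W_in = W_out/η = 1510/0.92 = 1641 J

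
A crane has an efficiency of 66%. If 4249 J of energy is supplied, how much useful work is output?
W_out = η·W_in = 0.66·4249 = 2804.34 J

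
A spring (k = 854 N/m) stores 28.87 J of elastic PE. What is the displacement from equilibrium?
x = √(2·PE/k) = √(2·28.87/854) = 0.26 m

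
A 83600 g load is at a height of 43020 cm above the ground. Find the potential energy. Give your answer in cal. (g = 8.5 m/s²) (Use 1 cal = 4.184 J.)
Convert to SI: m = 83.6 kg, h = 430.2 m
PE = mgh = (83.6)(8.5)(430.2) = 305700 J = 73060 cal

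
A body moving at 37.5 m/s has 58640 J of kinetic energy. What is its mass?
m = 2·KE/v² = 2·58640/(37.5)² = 83.4 kg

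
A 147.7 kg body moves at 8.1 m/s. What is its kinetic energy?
KE = ½mv² = ½(147.7)(8.1)² = 4845 J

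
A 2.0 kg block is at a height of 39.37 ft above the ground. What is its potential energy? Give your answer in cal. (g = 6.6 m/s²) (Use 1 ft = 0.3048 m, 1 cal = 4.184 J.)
Convert to SI: m = 2.0 kg, h = 12.0 m
PE = mgh = (2.0)(6.6)(12.0) = 158.4 J = 37.86 cal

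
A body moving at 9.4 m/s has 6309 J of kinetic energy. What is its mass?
m = 2·KE/v² = 2·6309/(9.4)² = 142.8 kg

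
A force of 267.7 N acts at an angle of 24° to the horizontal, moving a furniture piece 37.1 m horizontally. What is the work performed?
W = F·d·cosθ = (267.7)(37.1)cos(24°) = 9073 J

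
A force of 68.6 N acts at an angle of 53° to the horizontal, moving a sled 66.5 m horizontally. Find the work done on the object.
W = F·d·cosθ = (68.6)(66.5)cos(53°) = 2745 J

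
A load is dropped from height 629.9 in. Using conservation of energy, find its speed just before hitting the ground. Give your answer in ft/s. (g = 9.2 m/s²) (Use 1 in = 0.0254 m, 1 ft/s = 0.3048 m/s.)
Convert to SI: h = 15.9995 m
mgh = ½mv² ⇒ v = √(2gh) = √(2·9.2·15.9995) = 17.1578 m/s = 56.29 ft/s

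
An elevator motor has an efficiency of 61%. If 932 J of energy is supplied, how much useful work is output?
W_out = η·W_in = 0.61·932 = 568.52 J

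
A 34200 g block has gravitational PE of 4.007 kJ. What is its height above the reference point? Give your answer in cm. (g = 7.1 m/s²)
Convert to SI: m = 34.2 kg, PE = 4007.0 J
h = PE/(mg) = 4007.0/(34.2·7.1) = 16.5019 m = 1650 cm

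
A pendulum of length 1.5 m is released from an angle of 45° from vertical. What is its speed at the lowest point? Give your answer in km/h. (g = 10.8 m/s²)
h = L(1 − cosθ) = 1.5(1 − cos45°) = 0.43934 m
v = √(2gh) = √(2·10.8·0.43934) = 3.08054 m/s = 11.09 km/h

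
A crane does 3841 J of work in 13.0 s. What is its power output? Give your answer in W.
P = W/t = 3841.0/13.0 = 295.5 W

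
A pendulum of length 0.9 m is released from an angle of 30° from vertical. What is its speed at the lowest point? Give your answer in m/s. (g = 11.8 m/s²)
h = L(1 − cosθ) = 0.9(1 − cos30°) = 0.120577 m
v = √(2gh) = √(2·11.8·0.120577) = 1.687 m/s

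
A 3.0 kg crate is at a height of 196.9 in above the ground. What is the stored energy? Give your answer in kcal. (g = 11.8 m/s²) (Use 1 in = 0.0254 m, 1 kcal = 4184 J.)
Convert to SI: m = 3.0 kg, h = 5.00126 m
PE = mgh = (3.0)(11.8)(5.00126) = 177.045 J = 0.04231 kcal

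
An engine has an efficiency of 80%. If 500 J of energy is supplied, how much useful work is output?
W_out = η·W_in = 0.8·500 = 400.0 J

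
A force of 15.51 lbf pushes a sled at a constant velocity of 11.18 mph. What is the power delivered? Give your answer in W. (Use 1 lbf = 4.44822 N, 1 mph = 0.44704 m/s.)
Convert to SI: F = 68.9919 N, v = 4.99791 m/s
P = Fv = (68.9919)(4.99791) = 344.8 W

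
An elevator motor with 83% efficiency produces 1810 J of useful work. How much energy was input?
W_in = W_out/η = 1810/0.83 = 2181 J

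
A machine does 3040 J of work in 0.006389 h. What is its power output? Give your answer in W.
Convert to SI: W = 3040.0 J, t = 23.0004 s
P = W/t = 3040.0/23.0004 = 132.2 W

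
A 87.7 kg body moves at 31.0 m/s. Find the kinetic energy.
KE = ½mv² = ½(87.7)(31.0)² = 42140 J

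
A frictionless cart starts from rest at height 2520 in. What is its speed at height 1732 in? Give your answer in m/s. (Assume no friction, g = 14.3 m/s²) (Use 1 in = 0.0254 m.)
Convert to SI: h₁−h₂ = 20.0152 m
mgh₁ = mgh₂ + ½mv² ⇒ v = √(2g(h₁−h₂)) = √(2·14.3·20.0152) = 23.93 m/s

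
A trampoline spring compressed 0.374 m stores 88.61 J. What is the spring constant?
k = 2·PE/x² = 2·88.61/(0.374)² = 1267 N/m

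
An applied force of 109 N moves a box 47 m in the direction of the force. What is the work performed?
W = F·d = (109)(47) = 5123 J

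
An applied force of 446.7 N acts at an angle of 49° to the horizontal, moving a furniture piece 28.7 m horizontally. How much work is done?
W = F·d·cosθ = (446.7)(28.7)cos(49°) = 8411 J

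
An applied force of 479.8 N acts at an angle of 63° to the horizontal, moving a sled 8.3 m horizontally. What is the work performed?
W = F·d·cosθ = (479.8)(8.3)cos(63°) = 1808 J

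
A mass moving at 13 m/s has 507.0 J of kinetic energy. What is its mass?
m = 2·KE/v² = 2·507.0/(13)² = 6.0 kg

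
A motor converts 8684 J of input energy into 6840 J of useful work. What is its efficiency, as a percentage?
η = W_out/W_in = 6840/8684 = 78.77%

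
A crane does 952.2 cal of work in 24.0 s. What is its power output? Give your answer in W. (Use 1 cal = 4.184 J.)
Convert to SI: W = 3984.0 J, t = 24.0 s
P = W/t = 3984.0/24.0 = 166.0 W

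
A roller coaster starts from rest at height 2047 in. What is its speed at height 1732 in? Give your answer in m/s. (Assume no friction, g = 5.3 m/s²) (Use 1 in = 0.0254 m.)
Convert to SI: h₁−h₂ = 8.001 m
mgh₁ = mgh₂ + ½mv² ⇒ v = √(2g(h₁−h₂)) = √(2·5.3·8.001) = 9.209 m/s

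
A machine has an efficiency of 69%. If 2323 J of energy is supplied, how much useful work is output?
W_out = η·W_in = 0.69·2323 = 1602.87 J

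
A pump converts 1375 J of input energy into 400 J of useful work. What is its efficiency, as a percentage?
η = W_out/W_in = 400/1375 = 29.09%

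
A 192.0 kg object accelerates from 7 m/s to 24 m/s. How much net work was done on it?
W = ΔKE = ½m(v₂² − v₁²) = ½(192.0)(24² − 7²) = 50592.0 J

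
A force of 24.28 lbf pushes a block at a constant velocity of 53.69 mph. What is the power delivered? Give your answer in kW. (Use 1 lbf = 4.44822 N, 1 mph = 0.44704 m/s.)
Convert to SI: F = 108.003 N, v = 24.0016 m/s
P = Fv = (108.003)(24.0016) = 2592.24 W = 2.592 kW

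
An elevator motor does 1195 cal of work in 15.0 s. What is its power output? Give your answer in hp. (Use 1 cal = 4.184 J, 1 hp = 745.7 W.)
Convert to SI: W = 4999.88 J, t = 15.0 s
P = W/t = 4999.88/15.0 = 333.325 W = 0.447 hp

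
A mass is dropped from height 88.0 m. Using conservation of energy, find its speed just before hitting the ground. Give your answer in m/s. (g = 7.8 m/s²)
mgh = ½mv² ⇒ v = √(2gh) = √(2·7.8·88.0) = 37.05 m/s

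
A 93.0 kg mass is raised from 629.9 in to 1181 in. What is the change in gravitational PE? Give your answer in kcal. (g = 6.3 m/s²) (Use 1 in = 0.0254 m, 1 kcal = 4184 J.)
Convert to SI: m = 93.0 kg, Δh = 13.9979 m
ΔPE = mgΔh = (93.0)(6.3)(13.9979) = 8201.39 J = 1.96 kcal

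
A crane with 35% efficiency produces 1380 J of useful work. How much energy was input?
W_in = W_out/η = 1380/0.35 = 3943 J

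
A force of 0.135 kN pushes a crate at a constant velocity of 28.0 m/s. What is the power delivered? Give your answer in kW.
Convert to SI: F = 135.0 N, v = 28.0 m/s
P = Fv = (135.0)(28.0) = 3780.0 W = 3.78 kW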